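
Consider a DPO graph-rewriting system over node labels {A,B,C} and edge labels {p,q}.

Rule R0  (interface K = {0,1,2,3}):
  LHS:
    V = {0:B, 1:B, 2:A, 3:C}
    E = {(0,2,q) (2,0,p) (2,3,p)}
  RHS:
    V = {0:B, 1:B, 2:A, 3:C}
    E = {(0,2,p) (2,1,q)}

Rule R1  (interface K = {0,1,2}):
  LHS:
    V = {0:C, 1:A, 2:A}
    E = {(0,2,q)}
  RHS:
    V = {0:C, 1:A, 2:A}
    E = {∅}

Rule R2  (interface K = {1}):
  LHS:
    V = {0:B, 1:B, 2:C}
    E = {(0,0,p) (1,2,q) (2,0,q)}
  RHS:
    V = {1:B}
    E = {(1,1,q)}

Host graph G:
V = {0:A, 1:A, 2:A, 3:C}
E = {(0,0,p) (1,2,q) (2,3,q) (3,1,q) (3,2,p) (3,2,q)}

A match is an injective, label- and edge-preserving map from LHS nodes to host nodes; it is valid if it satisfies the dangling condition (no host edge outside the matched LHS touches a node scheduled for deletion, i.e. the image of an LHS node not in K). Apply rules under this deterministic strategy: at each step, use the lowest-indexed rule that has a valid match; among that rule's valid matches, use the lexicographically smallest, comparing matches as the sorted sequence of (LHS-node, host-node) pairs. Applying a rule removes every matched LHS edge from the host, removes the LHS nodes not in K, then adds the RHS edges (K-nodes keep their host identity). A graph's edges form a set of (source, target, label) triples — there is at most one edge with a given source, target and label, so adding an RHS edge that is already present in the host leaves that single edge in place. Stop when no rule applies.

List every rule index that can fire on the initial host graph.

R0: no valid match — LHS pattern not found
R1: 4 valid matches — {0↦3, 1↦0, 2↦1}, {0↦3, 1↦0, 2↦2}, {0↦3, 1↦1, 2↦2} (+1 more)
R2: no valid match — LHS pattern not found

Answer: [R1]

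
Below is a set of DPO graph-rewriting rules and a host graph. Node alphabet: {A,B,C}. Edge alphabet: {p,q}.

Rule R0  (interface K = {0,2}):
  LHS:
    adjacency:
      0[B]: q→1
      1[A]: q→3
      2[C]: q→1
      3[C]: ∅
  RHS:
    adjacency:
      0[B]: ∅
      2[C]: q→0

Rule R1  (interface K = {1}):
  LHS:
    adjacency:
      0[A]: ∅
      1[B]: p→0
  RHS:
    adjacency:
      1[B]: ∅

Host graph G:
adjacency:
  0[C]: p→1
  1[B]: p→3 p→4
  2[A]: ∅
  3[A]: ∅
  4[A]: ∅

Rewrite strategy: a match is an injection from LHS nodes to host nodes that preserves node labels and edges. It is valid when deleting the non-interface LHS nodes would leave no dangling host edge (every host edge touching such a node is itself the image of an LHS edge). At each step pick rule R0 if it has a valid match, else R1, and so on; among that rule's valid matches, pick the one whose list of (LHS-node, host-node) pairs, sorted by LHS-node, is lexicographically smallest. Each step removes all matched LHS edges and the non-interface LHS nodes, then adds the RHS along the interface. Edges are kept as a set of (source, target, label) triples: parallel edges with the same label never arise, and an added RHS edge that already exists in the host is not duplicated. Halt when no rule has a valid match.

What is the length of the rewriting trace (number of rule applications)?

Answer: 2

Derivation:
start.  V:5 E:3  edges: 0-p->1 1-p->3 1-p->4
1. fire R1 via {0↦3, 1↦1}  →  V:4 E:2  edges: 0-p->1 1-p->4
2. fire R1 via {0↦4, 1↦1}  →  V:3 E:1  edges: 0-p->1
halt: no rule applies after step 2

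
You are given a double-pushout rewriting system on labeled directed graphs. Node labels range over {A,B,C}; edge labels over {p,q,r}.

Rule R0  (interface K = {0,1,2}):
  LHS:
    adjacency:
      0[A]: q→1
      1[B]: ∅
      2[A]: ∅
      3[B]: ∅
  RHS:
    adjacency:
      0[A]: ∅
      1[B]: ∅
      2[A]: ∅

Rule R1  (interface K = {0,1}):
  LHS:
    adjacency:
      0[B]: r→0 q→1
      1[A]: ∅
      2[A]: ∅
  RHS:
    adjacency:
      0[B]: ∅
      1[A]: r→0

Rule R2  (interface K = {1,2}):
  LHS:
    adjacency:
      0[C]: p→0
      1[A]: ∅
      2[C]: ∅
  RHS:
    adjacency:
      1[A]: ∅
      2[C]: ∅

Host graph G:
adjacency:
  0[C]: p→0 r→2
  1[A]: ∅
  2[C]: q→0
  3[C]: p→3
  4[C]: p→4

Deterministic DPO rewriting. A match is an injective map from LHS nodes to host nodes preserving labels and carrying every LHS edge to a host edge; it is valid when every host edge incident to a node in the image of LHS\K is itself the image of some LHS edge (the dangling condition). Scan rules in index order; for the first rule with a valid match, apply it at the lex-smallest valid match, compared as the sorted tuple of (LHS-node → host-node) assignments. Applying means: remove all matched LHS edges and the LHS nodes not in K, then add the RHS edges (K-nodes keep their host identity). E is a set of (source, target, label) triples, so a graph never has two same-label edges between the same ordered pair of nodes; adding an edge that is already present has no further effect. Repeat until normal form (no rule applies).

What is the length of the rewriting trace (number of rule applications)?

initial: |V|=5 |E|=5  E = 0-p->0 0-r->2 2-q->0 3-p->3 4-p->4
step 1: apply R2 at {0↦3, 1↦1, 2↦0}  → |V|=4 |E|=4  E = 0-p->0 0-r->2 2-q->0 4-p->4
step 2: apply R2 at {0↦4, 1↦1, 2↦0}  → |V|=3 |E|=3  E = 0-p->0 0-r->2 2-q->0
normal form: no rule applies after step 2

Answer: 2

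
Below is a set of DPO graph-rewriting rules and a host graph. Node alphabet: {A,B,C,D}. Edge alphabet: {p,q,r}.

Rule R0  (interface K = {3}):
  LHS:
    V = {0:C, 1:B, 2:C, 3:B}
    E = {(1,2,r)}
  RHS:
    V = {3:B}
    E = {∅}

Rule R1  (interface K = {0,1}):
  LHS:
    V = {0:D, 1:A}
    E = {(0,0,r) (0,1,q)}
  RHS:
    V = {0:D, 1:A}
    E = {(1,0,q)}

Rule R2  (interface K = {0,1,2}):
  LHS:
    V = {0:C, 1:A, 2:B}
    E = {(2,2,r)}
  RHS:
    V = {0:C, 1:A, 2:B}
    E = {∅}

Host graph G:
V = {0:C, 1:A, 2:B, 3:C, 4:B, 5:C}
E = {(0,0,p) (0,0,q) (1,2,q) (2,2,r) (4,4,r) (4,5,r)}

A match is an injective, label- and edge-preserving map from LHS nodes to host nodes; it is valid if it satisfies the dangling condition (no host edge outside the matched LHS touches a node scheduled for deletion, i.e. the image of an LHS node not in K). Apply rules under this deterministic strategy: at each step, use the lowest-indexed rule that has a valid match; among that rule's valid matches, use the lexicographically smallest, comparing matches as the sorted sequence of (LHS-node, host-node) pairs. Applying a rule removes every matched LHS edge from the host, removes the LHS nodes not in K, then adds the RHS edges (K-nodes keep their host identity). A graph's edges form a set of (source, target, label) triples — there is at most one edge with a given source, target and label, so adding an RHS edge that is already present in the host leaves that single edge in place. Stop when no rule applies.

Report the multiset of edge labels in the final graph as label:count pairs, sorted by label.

Answer: p:1 q:2

Rewrite trace:
[0] host  ⇒  6 nodes, 6 edges  {0-p->0 0-q->0 1-q->2 2-r->2 4-r->4 4-r->5}
[1] R2 @ {0↦0, 1↦1, 2↦2}  ⇒  6 nodes, 5 edges  {0-p->0 0-q->0 1-q->2 4-r->4 4-r->5}
[2] R2 @ {0↦0, 1↦1, 2↦4}  ⇒  6 nodes, 4 edges  {0-p->0 0-q->0 1-q->2 4-r->5}
[3] R0 @ {0↦3, 1↦4, 2↦5, 3↦2}  ⇒  3 nodes, 3 edges  {0-p->0 0-q->0 1-q->2}
halt: no rule applies after step 3
NF edges: [(0, 0, 'p'), (0, 0, 'q'), (1, 2, 'q')]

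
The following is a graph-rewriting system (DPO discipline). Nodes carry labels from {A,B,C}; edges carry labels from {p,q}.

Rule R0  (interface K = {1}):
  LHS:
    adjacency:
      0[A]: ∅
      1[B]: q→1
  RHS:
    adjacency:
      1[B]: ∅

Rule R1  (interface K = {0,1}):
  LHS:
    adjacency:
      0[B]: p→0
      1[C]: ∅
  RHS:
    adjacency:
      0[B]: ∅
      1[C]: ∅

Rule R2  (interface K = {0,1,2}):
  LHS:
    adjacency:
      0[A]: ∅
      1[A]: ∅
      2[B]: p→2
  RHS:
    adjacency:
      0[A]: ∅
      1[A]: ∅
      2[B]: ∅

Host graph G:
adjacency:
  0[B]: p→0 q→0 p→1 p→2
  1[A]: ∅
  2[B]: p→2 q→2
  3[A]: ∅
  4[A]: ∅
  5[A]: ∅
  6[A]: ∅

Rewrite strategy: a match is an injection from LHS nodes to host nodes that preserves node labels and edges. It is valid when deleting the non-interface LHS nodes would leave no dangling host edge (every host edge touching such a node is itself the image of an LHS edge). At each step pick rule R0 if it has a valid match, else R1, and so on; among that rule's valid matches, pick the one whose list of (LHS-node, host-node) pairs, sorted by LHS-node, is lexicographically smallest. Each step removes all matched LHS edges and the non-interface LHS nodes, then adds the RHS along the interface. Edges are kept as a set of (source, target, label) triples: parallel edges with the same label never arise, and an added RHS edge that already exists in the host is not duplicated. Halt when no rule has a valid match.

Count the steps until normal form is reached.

Answer: 4

Derivation:
initial: |V|=7 |E|=6  E = 0-p->0 0-q->0 0-p->1 0-p->2 2-p->2 2-q->2
step 1: apply R0 at {0↦3, 1↦0}  → |V|=6 |E|=5  E = 0-p->0 0-p->1 0-p->2 2-p->2 2-q->2
step 2: apply R0 at {0↦4, 1↦2}  → |V|=5 |E|=4  E = 0-p->0 0-p->1 0-p->2 2-p->2
step 3: apply R2 at {0↦1, 1↦5, 2↦0}  → |V|=5 |E|=3  E = 0-p->1 0-p->2 2-p->2
step 4: apply R2 at {0↦1, 1↦5, 2↦2}  → |V|=5 |E|=2  E = 0-p->1 0-p->2
final graph: no rule applies after step 4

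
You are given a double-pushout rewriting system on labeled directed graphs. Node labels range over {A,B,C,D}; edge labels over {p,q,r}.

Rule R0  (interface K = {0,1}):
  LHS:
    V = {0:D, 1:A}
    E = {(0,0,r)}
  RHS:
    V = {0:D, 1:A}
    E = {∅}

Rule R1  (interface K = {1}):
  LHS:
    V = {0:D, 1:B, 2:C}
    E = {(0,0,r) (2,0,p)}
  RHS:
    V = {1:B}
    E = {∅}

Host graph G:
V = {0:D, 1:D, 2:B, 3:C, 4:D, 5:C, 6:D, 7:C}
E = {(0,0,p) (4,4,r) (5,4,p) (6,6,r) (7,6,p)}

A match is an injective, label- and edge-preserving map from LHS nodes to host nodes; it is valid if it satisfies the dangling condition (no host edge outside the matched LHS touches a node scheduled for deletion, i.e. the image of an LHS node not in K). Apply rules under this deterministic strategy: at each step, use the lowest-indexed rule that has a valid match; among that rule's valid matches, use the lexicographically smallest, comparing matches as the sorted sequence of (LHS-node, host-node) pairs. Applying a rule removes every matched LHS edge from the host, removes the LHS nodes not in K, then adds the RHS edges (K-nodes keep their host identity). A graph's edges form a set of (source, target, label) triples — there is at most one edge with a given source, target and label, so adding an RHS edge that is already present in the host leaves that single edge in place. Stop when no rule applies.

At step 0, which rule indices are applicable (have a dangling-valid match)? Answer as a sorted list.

Answer: [R1]

Rewrite trace:
R0: no valid match — LHS pattern not found
R1: 2 valid matches — {0↦4, 1↦2, 2↦5}, {0↦6, 1↦2, 2↦7}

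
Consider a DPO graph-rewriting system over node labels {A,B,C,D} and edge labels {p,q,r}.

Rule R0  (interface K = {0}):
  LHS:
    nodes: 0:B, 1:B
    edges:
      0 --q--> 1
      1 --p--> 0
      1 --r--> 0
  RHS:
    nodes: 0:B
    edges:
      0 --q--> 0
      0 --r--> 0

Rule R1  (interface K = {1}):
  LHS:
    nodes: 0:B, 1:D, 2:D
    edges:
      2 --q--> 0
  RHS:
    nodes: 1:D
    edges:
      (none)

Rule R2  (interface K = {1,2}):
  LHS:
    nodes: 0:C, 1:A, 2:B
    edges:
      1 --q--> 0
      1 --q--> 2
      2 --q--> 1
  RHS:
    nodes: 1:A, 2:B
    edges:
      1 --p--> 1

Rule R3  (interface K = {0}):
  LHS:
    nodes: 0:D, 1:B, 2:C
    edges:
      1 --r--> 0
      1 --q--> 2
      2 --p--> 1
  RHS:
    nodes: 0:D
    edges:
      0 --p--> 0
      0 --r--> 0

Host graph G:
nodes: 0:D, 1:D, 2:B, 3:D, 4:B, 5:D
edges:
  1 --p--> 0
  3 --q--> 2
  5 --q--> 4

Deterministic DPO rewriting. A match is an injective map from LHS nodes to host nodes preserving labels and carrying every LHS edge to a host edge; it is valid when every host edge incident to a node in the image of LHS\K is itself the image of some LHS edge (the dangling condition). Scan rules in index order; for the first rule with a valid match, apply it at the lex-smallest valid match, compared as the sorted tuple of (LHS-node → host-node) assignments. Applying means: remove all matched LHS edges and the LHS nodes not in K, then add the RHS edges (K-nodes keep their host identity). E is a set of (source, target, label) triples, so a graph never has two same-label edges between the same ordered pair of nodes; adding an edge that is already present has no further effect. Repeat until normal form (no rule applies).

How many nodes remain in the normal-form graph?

Answer: 2

Steps:
[0] host  ⇒  6 nodes, 3 edges  {1-p->0 3-q->2 5-q->4}
[1] R1 @ {0↦2, 1↦0, 2↦3}  ⇒  4 nodes, 2 edges  {1-p->0 5-q->4}
[2] R1 @ {0↦4, 1↦0, 2↦5}  ⇒  2 nodes, 1 edges  {1-p->0}
normal form: no rule applies after step 2
NF nodes: {0:D, 1:D}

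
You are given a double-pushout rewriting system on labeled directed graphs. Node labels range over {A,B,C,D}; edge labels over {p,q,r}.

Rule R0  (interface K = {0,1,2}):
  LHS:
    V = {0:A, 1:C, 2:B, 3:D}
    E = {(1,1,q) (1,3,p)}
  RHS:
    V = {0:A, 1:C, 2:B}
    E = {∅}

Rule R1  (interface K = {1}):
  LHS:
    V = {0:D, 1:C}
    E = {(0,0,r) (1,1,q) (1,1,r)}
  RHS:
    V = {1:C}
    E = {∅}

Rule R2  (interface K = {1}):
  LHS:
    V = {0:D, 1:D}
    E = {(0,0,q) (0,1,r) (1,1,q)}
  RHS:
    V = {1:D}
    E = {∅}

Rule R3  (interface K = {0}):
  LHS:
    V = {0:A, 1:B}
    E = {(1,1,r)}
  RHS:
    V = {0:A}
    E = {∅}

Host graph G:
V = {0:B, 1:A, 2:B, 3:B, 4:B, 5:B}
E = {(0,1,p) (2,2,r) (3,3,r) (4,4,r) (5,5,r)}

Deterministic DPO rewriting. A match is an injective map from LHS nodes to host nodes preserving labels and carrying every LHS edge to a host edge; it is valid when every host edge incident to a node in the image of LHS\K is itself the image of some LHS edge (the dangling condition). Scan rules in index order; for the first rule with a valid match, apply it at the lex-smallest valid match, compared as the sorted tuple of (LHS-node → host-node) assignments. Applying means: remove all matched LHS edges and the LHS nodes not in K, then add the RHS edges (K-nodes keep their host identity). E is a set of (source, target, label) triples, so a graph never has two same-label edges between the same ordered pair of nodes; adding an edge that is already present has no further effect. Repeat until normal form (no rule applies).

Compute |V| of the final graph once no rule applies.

Answer: 2

Rewrite trace:
[0] host  ⇒  6 nodes, 5 edges  {0-p->1 2-r->2 3-r->3 4-r->4 5-r->5}
[1] R3 @ {0↦1, 1↦2}  ⇒  5 nodes, 4 edges  {0-p->1 3-r->3 4-r->4 5-r->5}
[2] R3 @ {0↦1, 1↦3}  ⇒  4 nodes, 3 edges  {0-p->1 4-r->4 5-r->5}
[3] R3 @ {0↦1, 1↦4}  ⇒  3 nodes, 2 edges  {0-p->1 5-r->5}
[4] R3 @ {0↦1, 1↦5}  ⇒  2 nodes, 1 edges  {0-p->1}
halt: no rule applies after step 4
NF nodes: {0:B, 1:A}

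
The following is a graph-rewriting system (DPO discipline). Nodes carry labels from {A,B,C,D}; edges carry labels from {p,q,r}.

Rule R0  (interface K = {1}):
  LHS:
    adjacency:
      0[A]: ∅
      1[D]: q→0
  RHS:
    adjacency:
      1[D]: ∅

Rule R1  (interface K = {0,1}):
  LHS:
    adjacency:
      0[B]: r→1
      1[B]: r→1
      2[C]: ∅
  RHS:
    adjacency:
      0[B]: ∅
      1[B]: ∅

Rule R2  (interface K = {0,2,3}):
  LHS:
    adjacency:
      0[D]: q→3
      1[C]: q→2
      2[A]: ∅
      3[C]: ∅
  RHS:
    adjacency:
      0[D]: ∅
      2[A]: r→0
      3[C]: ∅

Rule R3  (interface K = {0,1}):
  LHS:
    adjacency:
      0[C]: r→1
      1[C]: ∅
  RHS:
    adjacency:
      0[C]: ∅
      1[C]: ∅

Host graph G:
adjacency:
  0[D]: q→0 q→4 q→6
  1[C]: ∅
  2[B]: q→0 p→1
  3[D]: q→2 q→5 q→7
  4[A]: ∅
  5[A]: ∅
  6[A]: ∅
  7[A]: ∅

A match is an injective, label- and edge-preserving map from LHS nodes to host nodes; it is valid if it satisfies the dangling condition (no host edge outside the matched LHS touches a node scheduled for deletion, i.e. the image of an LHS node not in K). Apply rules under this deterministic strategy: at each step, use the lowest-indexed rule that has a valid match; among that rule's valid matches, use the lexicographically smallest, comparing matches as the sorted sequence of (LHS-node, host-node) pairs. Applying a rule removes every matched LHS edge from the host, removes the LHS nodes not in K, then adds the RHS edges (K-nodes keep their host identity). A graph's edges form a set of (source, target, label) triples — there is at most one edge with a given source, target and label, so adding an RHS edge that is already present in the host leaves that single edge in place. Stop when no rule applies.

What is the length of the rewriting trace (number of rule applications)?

Answer: 4

Rewrite trace:
start.  V:8 E:8  edges: 0-q->0 0-q->4 0-q->6 2-q->0 2-p->1 3-q->2 3-q->5 3-q->7
1. fire R0 via {0↦4, 1↦0}  →  V:7 E:7  edges: 0-q->0 0-q->6 2-q->0 2-p->1 3-q->2 3-q->5 3-q->7
2. fire R0 via {0↦5, 1↦3}  →  V:6 E:6  edges: 0-q->0 0-q->6 2-q->0 2-p->1 3-q->2 3-q->7
3. fire R0 via {0↦6, 1↦0}  →  V:5 E:5  edges: 0-q->0 2-q->0 2-p->1 3-q->2 3-q->7
4. fire R0 via {0↦7, 1↦3}  →  V:4 E:4  edges: 0-q->0 2-q->0 2-p->1 3-q->2
normal form: no rule applies after step 4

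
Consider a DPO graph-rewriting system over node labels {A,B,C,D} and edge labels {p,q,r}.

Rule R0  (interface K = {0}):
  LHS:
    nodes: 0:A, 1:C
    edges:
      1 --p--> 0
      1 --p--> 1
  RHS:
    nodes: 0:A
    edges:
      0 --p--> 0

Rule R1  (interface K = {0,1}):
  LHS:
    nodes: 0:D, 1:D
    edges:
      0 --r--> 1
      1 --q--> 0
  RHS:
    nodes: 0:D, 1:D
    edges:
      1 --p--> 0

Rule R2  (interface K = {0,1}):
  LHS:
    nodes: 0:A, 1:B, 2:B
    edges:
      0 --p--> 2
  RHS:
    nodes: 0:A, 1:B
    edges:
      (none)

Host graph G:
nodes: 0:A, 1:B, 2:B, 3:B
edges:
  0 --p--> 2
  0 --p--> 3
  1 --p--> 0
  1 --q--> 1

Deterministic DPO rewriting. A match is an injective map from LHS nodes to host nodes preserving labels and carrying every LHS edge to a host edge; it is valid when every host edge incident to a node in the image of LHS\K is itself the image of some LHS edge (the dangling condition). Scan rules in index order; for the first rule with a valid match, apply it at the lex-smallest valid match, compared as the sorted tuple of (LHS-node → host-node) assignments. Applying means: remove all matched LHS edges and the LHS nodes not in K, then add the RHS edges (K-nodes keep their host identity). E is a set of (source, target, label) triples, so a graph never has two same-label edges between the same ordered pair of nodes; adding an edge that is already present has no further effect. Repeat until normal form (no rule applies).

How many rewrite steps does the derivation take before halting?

Answer: 2

Steps:
[0] host  ⇒  4 nodes, 4 edges  {0-p->2 0-p->3 1-p->0 1-q->1}
[1] R2 @ {0↦0, 1↦1, 2↦2}  ⇒  3 nodes, 3 edges  {0-p->3 1-p->0 1-q->1}
[2] R2 @ {0↦0, 1↦1, 2↦3}  ⇒  2 nodes, 2 edges  {1-p->0 1-q->1}
final graph: no rule applies after step 2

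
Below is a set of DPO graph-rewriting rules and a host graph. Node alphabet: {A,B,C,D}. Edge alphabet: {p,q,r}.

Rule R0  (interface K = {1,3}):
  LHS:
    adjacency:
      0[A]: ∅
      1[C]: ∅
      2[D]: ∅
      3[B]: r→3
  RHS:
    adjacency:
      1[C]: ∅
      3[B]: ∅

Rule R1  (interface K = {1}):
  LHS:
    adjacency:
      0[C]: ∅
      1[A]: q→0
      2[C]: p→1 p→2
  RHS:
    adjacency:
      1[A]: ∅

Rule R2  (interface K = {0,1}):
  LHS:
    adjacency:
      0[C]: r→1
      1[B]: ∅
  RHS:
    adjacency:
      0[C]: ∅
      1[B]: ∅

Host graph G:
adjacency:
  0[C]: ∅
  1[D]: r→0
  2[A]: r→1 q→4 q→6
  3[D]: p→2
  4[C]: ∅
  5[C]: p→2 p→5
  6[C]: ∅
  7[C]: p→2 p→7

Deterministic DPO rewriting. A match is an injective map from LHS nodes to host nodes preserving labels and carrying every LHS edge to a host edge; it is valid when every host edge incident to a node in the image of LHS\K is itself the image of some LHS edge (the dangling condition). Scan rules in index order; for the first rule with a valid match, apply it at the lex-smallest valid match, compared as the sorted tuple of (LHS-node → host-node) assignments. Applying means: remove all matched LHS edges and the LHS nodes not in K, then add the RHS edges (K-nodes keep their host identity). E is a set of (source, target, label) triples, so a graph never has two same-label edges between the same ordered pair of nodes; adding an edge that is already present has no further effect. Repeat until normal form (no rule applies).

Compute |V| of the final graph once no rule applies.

Answer: 4

Steps:
[0] host  ⇒  8 nodes, 9 edges  {1-r->0 2-r->1 2-q->4 2-q->6 3-p->2 5-p->2 5-p->5 7-p->2 7-p->7}
[1] R1 @ {0↦4, 1↦2, 2↦5}  ⇒  6 nodes, 6 edges  {1-r->0 2-r->1 2-q->6 3-p->2 7-p->2 7-p->7}
[2] R1 @ {0↦6, 1↦2, 2↦7}  ⇒  4 nodes, 3 edges  {1-r->0 2-r->1 3-p->2}
halt: no rule applies after step 2
NF nodes: {0:C, 1:D, 2:A, 3:D}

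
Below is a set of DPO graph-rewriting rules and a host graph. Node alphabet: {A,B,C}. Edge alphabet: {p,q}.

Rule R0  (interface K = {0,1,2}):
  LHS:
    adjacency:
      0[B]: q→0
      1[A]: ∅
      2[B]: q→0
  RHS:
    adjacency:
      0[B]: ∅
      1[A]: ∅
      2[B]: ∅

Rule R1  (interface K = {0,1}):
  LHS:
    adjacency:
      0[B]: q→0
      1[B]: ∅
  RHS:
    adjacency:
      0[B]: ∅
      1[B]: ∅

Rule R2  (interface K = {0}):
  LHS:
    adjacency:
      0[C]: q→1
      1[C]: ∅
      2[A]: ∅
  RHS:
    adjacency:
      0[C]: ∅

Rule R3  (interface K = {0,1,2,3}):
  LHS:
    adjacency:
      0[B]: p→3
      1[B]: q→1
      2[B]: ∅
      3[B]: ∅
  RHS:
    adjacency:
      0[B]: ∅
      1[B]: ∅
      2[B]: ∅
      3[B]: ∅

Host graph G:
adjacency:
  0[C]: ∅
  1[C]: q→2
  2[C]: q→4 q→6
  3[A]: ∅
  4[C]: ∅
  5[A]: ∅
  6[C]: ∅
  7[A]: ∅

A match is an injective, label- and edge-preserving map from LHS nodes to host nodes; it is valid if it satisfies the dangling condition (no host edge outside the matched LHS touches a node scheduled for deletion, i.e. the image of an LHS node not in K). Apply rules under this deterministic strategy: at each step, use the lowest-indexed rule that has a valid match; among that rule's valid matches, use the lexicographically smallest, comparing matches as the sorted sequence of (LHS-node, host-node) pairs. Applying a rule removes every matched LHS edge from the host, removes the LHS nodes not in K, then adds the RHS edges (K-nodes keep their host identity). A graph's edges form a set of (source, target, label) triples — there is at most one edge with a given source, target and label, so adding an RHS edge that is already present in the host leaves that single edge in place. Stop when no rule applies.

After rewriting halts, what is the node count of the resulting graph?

initial: |V|=8 |E|=3  E = 1-q->2 2-q->4 2-q->6
step 1: apply R2 at {0↦2, 1↦4, 2↦3}  → |V|=6 |E|=2  E = 1-q->2 2-q->6
step 2: apply R2 at {0↦2, 1↦6, 2↦5}  → |V|=4 |E|=1  E = 1-q->2
step 3: apply R2 at {0↦1, 1↦2, 2↦7}  → |V|=2 |E|=0  E = ∅
normal form: no rule applies after step 3
NF nodes: {0:C, 1:C}

Answer: 2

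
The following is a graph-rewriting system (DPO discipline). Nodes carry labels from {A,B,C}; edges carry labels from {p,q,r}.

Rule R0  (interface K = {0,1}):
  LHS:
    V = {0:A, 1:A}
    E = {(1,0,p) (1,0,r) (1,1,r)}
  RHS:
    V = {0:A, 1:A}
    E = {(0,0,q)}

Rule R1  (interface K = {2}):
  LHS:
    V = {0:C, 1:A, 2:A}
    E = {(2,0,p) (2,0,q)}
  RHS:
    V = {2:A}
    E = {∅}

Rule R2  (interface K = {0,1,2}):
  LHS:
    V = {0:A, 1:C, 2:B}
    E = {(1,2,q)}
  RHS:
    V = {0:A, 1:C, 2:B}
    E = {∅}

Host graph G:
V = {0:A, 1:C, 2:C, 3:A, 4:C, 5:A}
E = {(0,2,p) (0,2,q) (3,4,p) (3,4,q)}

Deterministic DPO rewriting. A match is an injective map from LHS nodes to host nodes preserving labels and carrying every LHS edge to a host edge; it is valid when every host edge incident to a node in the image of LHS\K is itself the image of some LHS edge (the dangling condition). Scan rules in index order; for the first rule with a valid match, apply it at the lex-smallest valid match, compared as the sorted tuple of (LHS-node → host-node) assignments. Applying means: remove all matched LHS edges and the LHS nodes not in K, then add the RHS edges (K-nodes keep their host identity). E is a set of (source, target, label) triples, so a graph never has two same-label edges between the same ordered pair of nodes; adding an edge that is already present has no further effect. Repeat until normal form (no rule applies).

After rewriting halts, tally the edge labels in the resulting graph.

start.  V:6 E:4  edges: 0-p->2 0-q->2 3-p->4 3-q->4
1. fire R1 via {0↦2, 1↦5, 2↦0}  →  V:4 E:2  edges: 3-p->4 3-q->4
2. fire R1 via {0↦4, 1↦0, 2↦3}  →  V:2 E:0  edges: ∅
normal form: no rule applies after step 2
NF edges: []

Answer: (no edges)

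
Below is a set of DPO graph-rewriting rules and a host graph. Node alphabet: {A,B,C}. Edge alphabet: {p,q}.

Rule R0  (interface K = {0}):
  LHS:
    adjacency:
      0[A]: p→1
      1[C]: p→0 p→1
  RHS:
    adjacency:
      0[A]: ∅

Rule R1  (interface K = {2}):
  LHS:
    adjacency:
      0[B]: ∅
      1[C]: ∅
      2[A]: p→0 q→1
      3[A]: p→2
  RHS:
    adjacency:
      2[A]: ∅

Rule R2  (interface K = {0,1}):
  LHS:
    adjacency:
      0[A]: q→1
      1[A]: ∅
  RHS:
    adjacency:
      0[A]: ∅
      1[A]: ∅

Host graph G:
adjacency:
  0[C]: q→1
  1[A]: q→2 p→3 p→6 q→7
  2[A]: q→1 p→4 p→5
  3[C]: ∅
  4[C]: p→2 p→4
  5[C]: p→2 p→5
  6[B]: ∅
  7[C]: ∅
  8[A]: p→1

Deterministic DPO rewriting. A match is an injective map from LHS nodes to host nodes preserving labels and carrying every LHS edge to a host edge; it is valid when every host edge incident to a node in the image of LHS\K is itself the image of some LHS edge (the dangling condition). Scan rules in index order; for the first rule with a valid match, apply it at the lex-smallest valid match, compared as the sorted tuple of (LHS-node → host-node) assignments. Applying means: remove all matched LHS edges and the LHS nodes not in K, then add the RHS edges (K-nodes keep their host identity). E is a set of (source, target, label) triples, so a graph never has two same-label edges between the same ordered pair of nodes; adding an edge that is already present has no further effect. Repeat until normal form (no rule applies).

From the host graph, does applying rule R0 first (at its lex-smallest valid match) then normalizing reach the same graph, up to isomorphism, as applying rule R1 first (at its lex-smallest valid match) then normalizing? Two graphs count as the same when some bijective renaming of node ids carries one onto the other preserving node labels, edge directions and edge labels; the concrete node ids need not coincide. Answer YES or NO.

branch R0-first: apply at {0↦2, 1↦4} → |E|=10, then 4 more step(s) → NF |V|=4 |E|=2 V={0:C, 1:A, 2:A, 3:C} E=0-q->1 1-p->3
branch R1-first: apply at {0↦6, 1↦7, 2↦1, 3↦8} → |E|=10, then 4 more step(s) → NF |V|=4 |E|=2 V={0:C, 1:A, 2:A, 3:C} E=0-q->1 1-p->3
graphs isomorphic (equal up to label-preserving node renaming)

Answer: YES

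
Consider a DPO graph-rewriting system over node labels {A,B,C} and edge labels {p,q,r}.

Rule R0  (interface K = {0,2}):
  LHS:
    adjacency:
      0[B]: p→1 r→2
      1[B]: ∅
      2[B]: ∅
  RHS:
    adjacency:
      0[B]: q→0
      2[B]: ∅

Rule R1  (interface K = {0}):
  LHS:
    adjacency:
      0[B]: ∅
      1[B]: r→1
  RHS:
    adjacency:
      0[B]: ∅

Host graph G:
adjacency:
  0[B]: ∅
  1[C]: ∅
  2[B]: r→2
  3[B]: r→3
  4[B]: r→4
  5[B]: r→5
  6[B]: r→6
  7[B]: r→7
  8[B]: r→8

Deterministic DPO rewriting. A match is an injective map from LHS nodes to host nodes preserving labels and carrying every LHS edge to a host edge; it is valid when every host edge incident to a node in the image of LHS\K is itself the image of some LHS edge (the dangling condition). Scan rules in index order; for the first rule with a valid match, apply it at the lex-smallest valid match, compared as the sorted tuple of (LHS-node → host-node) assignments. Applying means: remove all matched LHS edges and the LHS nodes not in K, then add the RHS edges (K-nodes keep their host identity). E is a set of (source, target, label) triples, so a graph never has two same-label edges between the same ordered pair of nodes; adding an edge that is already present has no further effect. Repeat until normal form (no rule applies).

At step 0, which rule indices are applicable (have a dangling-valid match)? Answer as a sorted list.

Answer: [R1]

Rewrite trace:
R0: no valid match — LHS pattern not found
R1: 49 valid matches — {0↦0, 1↦2}, {0↦0, 1↦3}, {0↦0, 1↦4} (+46 more)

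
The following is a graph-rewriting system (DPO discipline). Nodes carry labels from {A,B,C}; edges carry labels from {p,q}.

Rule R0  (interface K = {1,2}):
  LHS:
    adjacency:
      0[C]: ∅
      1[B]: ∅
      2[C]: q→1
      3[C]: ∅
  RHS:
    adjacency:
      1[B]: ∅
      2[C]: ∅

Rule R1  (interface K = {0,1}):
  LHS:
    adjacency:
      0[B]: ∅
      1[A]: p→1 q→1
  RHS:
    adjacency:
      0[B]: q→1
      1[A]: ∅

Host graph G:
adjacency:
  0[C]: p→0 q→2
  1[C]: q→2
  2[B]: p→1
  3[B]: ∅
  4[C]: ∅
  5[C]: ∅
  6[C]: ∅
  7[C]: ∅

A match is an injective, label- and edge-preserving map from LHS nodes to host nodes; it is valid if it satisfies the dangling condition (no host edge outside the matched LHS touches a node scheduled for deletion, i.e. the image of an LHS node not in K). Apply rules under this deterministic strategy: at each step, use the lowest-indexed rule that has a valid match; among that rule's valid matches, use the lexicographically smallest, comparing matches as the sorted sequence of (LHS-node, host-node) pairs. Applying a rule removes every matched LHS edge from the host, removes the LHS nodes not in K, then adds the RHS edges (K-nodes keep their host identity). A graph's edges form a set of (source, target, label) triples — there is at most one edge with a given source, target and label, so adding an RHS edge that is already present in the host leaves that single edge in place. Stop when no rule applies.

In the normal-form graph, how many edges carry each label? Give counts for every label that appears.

Answer: p:2

Derivation:
initial: |V|=8 |E|=4  E = 0-p->0 0-q->2 1-q->2 2-p->1
step 1: apply R0 at {0↦4, 1↦2, 2↦0, 3↦5}  → |V|=6 |E|=3  E = 0-p->0 1-q->2 2-p->1
step 2: apply R0 at {0↦6, 1↦2, 2↦1, 3↦7}  → |V|=4 |E|=2  E = 0-p->0 2-p->1
normal form: no rule applies after step 2
NF edges: [(0, 0, 'p'), (2, 1, 'p')]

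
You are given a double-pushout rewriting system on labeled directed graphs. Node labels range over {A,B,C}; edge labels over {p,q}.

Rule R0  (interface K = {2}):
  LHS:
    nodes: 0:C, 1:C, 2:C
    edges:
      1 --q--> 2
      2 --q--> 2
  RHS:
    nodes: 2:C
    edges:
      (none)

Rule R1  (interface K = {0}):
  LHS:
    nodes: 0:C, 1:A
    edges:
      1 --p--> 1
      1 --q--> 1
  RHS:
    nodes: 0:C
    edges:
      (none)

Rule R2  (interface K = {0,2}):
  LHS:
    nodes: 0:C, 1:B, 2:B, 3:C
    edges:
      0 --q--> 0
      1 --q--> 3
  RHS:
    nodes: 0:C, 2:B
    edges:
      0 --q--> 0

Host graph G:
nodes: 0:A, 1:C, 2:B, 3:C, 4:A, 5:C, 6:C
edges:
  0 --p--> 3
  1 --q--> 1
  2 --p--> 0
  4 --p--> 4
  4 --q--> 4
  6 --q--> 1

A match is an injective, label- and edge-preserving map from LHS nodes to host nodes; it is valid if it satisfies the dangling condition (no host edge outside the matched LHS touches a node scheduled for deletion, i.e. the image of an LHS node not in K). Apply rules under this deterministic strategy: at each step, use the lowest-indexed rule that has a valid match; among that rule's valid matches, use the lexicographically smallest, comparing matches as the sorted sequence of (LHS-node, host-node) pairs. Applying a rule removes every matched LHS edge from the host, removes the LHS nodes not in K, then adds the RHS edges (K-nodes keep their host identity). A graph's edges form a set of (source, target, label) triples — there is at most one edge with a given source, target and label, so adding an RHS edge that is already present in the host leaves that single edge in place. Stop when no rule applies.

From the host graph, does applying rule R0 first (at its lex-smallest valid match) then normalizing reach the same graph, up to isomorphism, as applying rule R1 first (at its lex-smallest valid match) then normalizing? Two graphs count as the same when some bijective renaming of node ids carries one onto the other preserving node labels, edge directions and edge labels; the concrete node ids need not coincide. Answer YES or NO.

Answer: YES

Derivation:
branch R0-first: apply at {0↦5, 1↦6, 2↦1} → |E|=4, then 1 more step(s) → NF |V|=4 |E|=2 V={0:A, 1:C, 2:B, 3:C} E=0-p->3 2-p->0
branch R1-first: apply at {0↦1, 1↦4} → |E|=4, then 1 more step(s) → NF |V|=4 |E|=2 V={0:A, 1:C, 2:B, 3:C} E=0-p->3 2-p->0
graphs isomorphic (equal up to label-preserving node renaming)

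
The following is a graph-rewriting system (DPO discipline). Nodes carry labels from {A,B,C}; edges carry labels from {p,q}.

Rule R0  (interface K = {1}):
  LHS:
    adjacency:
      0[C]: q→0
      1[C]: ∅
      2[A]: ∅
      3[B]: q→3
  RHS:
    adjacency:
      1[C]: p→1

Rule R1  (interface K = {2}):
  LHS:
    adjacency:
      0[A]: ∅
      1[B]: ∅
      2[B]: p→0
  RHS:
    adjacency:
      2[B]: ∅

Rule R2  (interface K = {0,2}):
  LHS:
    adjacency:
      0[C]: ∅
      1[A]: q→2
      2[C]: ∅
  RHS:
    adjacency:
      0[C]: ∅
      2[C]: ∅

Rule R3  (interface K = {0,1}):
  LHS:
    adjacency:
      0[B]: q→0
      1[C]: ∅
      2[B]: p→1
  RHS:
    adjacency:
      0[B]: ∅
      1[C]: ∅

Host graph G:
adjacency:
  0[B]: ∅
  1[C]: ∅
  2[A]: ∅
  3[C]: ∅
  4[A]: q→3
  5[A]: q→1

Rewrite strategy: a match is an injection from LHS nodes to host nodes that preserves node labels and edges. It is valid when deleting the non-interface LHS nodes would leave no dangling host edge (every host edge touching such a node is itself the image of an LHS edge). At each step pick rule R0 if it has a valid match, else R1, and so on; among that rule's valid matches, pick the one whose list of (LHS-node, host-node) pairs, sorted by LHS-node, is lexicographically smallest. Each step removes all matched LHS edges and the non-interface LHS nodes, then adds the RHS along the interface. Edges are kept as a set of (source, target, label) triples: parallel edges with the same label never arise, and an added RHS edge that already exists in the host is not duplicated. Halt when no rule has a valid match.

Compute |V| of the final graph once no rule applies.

[0] host  ⇒  6 nodes, 2 edges  {4-q->3 5-q->1}
[1] R2 @ {0↦1, 1↦4, 2↦3}  ⇒  5 nodes, 1 edges  {5-q->1}
[2] R2 @ {0↦3, 1↦5, 2↦1}  ⇒  4 nodes, 0 edges  {∅}
normal form: no rule applies after step 2
NF nodes: {0:B, 1:C, 2:A, 3:C}

Answer: 4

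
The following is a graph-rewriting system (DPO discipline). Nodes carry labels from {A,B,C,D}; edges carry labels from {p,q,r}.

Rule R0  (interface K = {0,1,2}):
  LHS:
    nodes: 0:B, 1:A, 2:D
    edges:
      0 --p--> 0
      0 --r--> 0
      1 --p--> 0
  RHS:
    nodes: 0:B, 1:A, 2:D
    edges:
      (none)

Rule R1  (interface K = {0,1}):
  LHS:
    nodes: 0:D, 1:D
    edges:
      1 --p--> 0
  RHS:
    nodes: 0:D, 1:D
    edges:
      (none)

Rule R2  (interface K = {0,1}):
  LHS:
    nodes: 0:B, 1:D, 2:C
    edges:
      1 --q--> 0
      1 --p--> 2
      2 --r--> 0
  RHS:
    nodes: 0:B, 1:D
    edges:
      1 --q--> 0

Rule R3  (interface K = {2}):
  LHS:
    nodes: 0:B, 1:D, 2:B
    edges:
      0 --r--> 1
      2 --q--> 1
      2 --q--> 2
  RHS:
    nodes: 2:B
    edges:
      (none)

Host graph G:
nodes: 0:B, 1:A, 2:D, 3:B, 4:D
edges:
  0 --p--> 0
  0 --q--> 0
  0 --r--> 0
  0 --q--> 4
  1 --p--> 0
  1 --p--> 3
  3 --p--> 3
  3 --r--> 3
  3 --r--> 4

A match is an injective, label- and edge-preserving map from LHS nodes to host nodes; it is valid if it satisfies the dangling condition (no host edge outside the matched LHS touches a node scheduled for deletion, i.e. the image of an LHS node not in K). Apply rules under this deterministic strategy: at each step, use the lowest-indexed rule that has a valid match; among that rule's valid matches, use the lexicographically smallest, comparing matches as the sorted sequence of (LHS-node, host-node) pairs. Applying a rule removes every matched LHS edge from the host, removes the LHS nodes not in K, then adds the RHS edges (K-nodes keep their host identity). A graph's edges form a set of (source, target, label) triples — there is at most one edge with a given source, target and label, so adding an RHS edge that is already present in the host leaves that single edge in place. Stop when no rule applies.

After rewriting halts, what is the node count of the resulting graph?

Answer: 3

Rewrite trace:
initial: |V|=5 |E|=9  E = 0-p->0 0-q->0 0-r->0 0-q->4 1-p->0 1-p->3 3-p->3 3-r->3 3-r->4
step 1: apply R0 at {0↦0, 1↦1, 2↦2}  → |V|=5 |E|=6  E = 0-q->0 0-q->4 1-p->3 3-p->3 3-r->3 3-r->4
step 2: apply R0 at {0↦3, 1↦1, 2↦2}  → |V|=5 |E|=3  E = 0-q->0 0-q->4 3-r->4
step 3: apply R3 at {0↦3, 1↦4, 2↦0}  → |V|=3 |E|=0  E = ∅
normal form: no rule applies after step 3
NF nodes: {0:B, 1:A, 2:D}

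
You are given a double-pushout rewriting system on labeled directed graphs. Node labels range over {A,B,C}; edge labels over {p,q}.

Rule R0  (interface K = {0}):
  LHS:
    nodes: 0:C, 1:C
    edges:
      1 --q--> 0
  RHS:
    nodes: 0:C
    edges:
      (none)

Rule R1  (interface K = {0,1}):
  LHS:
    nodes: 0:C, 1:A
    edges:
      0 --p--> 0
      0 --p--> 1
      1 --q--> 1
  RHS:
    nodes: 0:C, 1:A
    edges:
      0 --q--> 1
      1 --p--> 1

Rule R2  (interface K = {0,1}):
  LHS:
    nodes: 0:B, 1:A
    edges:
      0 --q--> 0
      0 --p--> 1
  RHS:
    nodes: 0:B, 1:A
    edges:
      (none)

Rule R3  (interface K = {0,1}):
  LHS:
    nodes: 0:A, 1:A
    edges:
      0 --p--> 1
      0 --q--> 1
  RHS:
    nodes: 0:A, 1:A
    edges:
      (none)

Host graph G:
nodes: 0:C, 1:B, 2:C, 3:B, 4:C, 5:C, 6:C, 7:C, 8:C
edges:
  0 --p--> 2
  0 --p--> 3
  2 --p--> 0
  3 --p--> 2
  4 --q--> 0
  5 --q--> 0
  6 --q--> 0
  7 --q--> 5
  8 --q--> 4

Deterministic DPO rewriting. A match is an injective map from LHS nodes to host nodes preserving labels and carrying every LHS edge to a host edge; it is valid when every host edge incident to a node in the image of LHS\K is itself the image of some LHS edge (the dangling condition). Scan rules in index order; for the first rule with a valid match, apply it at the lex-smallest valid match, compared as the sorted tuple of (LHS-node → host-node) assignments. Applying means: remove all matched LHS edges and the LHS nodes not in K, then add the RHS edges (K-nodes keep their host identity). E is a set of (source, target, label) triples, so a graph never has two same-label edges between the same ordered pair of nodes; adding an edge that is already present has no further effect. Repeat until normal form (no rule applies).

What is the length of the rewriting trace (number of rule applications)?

Answer: 5

Derivation:
initial: |V|=9 |E|=9  E = 0-p->2 0-p->3 2-p->0 3-p->2 4-q->0 5-q->0 6-q->0 7-q->5 8-q->4
step 1: apply R0 at {0↦0, 1↦6}  → |V|=8 |E|=8  E = 0-p->2 0-p->3 2-p->0 3-p->2 4-q->0 5-q->0 7-q->5 8-q->4
step 2: apply R0 at {0↦4, 1↦8}  → |V|=7 |E|=7  E = 0-p->2 0-p->3 2-p->0 3-p->2 4-q->0 5-q->0 7-q->5
step 3: apply R0 at {0↦0, 1↦4}  → |V|=6 |E|=6  E = 0-p->2 0-p->3 2-p->0 3-p->2 5-q->0 7-q->5
step 4: apply R0 at {0↦5, 1↦7}  → |V|=5 |E|=5  E = 0-p->2 0-p->3 2-p->0 3-p->2 5-q->0
step 5: apply R0 at {0↦0, 1↦5}  → |V|=4 |E|=4  E = 0-p->2 0-p->3 2-p->0 3-p->2
halt: no rule applies after step 5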